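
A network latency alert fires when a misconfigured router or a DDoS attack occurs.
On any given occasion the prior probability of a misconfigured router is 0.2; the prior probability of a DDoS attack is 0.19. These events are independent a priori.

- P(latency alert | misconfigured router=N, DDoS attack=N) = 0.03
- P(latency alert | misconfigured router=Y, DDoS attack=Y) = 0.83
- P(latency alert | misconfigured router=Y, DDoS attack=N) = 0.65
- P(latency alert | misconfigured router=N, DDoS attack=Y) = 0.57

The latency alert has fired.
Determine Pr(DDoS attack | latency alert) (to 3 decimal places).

Pr(DDoS attack | latency alert) ≈ 0.486

P(latency alert) = 0.03·0.8·0.81 + 0.57·0.8·0.19 + 0.65·0.2·0.81 + 0.83·0.2·0.19 = 0.019440 + 0.086640 + 0.105300 + 0.031540 = 0.242920
Of this, 0.118180 comes from 0.086640 + 0.031540 (the DDoS attack=true cases).
Hence the posterior is 0.118180/0.242920 ≈ 0.486.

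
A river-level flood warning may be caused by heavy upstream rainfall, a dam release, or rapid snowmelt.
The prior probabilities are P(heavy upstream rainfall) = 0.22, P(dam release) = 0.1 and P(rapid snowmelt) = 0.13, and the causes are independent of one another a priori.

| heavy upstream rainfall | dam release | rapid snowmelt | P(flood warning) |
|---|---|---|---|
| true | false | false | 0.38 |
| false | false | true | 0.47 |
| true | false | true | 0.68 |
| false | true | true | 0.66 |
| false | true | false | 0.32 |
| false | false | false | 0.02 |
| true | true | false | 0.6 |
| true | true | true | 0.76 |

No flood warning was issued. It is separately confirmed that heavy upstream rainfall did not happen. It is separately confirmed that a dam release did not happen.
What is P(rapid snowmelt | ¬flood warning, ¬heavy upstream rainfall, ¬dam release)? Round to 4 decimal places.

P(¬flood warning | ¬heavy upstream rainfall, ¬dam release) = 0.98·0.87 + 0.53·0.13 = 0.852600 + 0.068900 = 0.921500
The rapid snowmelt-present share is 0.53·0.13 = 0.068900.
Hence the posterior is 0.068900/0.921500 ≈ 0.0748.

P(rapid snowmelt | ¬flood warning, ¬heavy upstream rainfall, ¬dam release) ≈ 0.0748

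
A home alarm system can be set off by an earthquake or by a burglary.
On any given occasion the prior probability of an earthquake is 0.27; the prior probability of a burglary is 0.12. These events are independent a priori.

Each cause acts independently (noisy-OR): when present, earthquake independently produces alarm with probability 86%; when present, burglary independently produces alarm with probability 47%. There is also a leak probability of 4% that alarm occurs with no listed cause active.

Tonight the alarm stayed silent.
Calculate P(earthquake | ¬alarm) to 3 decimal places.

P(earthquake | ¬alarm) ≈ 0.049

Under noisy-OR, P(alarm | causes) = 1 − (1−0.04)·∏(1−qᵢ) over the active causes.
Numerator (weight on configurations with earthquake): 0.031933 + 0.002308 = 0.034241
Normalizer over all consistent configurations: 0.96*0.73*0.88 + 0.5088*0.73*0.12 + 0.1344*0.27*0.88 + 0.071232*0.27*0.12 = 0.695516
P(earthquake | ¬alarm) = 0.034241/0.695516 ≈ 0.049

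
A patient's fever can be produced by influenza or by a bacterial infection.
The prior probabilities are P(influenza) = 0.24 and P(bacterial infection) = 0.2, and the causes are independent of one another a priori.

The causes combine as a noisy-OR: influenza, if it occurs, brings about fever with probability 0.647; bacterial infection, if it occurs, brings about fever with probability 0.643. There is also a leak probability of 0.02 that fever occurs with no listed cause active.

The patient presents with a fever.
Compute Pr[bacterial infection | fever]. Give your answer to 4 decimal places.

Pr[bacterial infection | fever] ≈ 0.5057

Under noisy-OR, P(fever | causes) = 1 − (1−0.02)·∏(1−qᵢ) over the active causes.
P(fever) = 0.02·0.76·0.8 + 0.65014·0.76·0.2 + 0.65406·0.24·0.8 + 0.876499·0.24·0.2 = 0.012160 + 0.098821 + 0.125580 + 0.042072 = 0.278633
Restricting to configurations with bacterial infection present: 0.098821 + 0.042072 = 0.140893.
P(bacterial infection | fever) = 0.140893 / 0.278633 ≈ 0.5057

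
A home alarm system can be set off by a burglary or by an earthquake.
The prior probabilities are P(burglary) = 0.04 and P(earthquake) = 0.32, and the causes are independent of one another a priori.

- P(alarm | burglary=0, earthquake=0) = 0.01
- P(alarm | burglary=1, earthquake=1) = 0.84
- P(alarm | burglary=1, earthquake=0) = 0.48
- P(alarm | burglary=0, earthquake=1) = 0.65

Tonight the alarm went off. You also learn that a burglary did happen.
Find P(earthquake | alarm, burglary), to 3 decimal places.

P(earthquake | alarm, burglary) ≈ 0.452

Sum P(alarm|·) weighted by the priors over both values of earthquake:
  P(alarm | burglary) = 0.48*0.68 + 0.84*0.32
        = 0.326400 + 0.268800 = 0.595200
Keeping only the earthquake-present terms gives 0.268800, so
  P(earthquake | alarm, burglary) = 0.268800 / 0.595200 ≈ 0.452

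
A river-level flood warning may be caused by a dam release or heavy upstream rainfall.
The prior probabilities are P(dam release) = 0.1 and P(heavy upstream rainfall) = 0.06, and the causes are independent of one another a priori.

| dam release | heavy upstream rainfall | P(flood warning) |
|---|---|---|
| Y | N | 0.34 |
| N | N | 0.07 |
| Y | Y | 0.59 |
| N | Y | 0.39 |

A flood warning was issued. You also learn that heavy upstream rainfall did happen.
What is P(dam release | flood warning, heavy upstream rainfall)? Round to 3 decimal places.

Weight on dam release=true, given the evidence: 0.59*0.1 = 0.059000
Normalizer over all consistent configurations: 0.39*0.9 + 0.59*0.1 = 0.410000
P(dam release | flood warning, heavy upstream rainfall) = 0.059000/0.410000 ≈ 0.144

P(dam release | flood warning, heavy upstream rainfall) ≈ 0.144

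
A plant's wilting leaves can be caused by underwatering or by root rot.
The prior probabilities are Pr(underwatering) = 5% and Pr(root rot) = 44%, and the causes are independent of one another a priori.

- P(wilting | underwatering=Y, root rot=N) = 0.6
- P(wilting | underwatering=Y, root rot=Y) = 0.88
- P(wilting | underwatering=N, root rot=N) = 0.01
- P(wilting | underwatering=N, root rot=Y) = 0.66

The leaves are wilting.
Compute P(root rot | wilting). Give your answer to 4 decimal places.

Enumerate the 4 (underwatering, root rot) configurations and weight by the priors:
  P(wilting) = 0.01×0.95×0.56 + 0.66×0.95×0.44 + 0.6×0.05×0.56 + 0.88×0.05×0.44
        = 0.005320 + 0.275880 + 0.016800 + 0.019360 = 0.317360
Keeping only the root rot-present terms gives 0.295240, so
  P(root rot | wilting) = 0.295240 / 0.317360 ≈ 0.9303

P(root rot | wilting) ≈ 0.9303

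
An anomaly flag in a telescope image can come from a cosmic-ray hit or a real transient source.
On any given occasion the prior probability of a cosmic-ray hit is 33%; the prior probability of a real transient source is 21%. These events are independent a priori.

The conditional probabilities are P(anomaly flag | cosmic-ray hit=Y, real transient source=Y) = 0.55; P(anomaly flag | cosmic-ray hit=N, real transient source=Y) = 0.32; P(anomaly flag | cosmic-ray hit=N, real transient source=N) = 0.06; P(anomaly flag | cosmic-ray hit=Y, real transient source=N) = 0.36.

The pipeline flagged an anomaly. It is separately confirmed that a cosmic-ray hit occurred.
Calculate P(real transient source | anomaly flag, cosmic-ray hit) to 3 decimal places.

P(real transient source | anomaly flag, cosmic-ray hit) ≈ 0.289

For the numerator, keep only real transient source=true terms: 0.55*0.21 = 0.115500
The normalizing constant is 0.36*0.79 + 0.55*0.21 = 0.399900
Posterior = 0.115500 / 0.399900 ≈ 0.289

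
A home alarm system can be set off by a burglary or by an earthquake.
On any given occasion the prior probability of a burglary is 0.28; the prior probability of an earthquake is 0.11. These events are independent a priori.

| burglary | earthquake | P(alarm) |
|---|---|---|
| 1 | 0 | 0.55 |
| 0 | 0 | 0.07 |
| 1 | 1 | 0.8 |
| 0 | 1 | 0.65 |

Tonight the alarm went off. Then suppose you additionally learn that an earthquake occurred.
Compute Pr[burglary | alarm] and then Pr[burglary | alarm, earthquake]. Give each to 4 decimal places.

Pr[burglary | alarm] ≈ 0.6267; Pr[burglary | alarm, earthquake] ≈ 0.3237

P(alarm) = 0.07·0.72·0.89 + 0.65·0.72·0.11 + 0.55·0.28·0.89 + 0.8·0.28·0.11 = 0.044856 + 0.051480 + 0.137060 + 0.024640 = 0.258036
Of this, 0.161700 comes from 0.137060 + 0.024640 (the burglary=true cases).
P(burglary | alarm) = 0.161700 / 0.258036 ≈ 0.6267

Now also conditioning on earthquake=true:
P(alarm | earthquake) = 0.65·0.72 + 0.8·0.28 = 0.468000 + 0.224000 = 0.692000
Of this, 0.224000 comes from 0.8·0.28 (the burglary=true cases).
P(burglary | alarm, earthquake) = 0.224000 / 0.692000 ≈ 0.3237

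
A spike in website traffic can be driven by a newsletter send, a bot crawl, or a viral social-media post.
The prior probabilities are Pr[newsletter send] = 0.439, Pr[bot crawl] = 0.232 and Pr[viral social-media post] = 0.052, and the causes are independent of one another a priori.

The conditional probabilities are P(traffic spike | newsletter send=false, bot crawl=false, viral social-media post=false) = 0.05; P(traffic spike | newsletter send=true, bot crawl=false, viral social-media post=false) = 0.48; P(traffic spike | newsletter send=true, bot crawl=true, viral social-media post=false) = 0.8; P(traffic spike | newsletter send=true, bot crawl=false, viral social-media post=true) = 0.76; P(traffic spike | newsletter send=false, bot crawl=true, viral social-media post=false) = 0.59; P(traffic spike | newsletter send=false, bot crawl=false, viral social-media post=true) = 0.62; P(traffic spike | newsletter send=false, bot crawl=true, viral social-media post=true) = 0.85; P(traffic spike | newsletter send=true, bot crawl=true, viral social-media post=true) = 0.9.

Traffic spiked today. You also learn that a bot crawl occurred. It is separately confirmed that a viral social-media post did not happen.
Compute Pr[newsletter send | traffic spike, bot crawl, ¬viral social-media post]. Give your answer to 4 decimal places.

Pr[newsletter send | traffic spike, bot crawl, ¬viral social-media post] ≈ 0.5148

By total probability over both values of newsletter send:
  P(traffic spike | bot crawl, ¬viral social-media post) = 0.59×0.561 + 0.8×0.439
        = 0.330990 + 0.351200 = 0.682190
The terms with newsletter send present sum to 0.351200, so
  P(newsletter send | traffic spike, bot crawl, ¬viral social-media post) = 0.351200 / 0.682190 ≈ 0.5148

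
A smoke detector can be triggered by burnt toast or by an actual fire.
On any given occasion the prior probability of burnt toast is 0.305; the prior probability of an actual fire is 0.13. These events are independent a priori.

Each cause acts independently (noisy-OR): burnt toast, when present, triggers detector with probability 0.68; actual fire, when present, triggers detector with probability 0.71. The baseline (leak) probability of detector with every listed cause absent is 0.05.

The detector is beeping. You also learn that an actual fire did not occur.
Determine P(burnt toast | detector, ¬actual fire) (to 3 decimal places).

P(burnt toast | detector, ¬actual fire) ≈ 0.859

Under noisy-OR, P(detector | causes) = 1 − (1−0.05)·∏(1−qᵢ) over the active causes.
Numerator (weight on configurations with burnt toast): 0.696·0.305 = 0.212280
Denominator P(detector | ¬actual fire): 0.05·0.695 + 0.696·0.305 = 0.247030
P(burnt toast | detector, ¬actual fire) = 0.212280/0.247030 ≈ 0.859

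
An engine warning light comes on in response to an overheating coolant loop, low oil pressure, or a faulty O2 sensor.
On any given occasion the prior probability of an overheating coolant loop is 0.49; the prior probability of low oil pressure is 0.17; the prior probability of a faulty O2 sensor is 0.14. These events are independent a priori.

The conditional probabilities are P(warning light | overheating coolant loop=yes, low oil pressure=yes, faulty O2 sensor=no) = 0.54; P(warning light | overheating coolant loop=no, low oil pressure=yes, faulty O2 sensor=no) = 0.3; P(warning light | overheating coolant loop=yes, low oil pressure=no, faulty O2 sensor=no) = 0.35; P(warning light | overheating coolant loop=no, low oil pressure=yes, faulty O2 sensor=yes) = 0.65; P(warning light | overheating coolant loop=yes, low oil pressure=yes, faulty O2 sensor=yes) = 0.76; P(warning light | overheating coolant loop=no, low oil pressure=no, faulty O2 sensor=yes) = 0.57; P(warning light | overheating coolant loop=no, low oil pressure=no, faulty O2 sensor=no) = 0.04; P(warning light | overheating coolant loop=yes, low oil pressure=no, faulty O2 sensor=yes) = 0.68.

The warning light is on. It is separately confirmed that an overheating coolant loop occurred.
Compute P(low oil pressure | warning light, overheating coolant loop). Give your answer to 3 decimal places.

P(low oil pressure | warning light, overheating coolant loop) ≈ 0.228

P(warning light | overheating coolant loop) = 0.35*0.83*0.86 + 0.68*0.83*0.14 + 0.54*0.17*0.86 + 0.76*0.17*0.14 = 0.249830 + 0.079016 + 0.078948 + 0.018088 = 0.425882
Restricting to configurations with low oil pressure present: 0.078948 + 0.018088 = 0.097036.
P(low oil pressure | warning light, overheating coolant loop) = 0.097036 / 0.425882 ≈ 0.228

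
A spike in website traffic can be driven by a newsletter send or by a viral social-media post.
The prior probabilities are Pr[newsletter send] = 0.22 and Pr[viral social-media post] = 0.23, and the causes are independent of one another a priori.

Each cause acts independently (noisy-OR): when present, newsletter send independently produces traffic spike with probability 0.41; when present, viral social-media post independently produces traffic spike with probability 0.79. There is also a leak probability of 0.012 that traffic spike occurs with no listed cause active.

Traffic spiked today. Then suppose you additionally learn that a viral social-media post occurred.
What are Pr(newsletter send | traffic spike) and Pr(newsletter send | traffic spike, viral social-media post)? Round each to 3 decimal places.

Pr(newsletter send | traffic spike) ≈ 0.435; Pr(newsletter send | traffic spike, viral social-media post) ≈ 0.238

Under noisy-OR, P(traffic spike | causes) = 1 − (1−0.012)·∏(1−qᵢ) over the active causes.
P(traffic spike) = 0.012×0.78×0.77 + 0.79252×0.78×0.23 + 0.41708×0.22×0.77 + 0.877587×0.22×0.23 = 0.007207 + 0.142178 + 0.070653 + 0.044406 = 0.264444
Restricting to configurations with newsletter send present: 0.070653 + 0.044406 = 0.115059.
So P(newsletter send | traffic spike) = 0.115059/0.264444 ≈ 0.435.

Now condition on the additional information:
By total probability over both values of newsletter send:
  P(traffic spike | viral social-media post) = 0.79252·0.78 + 0.877587·0.22
        = 0.618166 + 0.193069 = 0.811235
Keeping only the newsletter send-present terms gives 0.193069, so
  P(newsletter send | traffic spike, viral social-media post) = 0.193069 / 0.811235 ≈ 0.238
The drop from 0.435 to 0.238 is the explaining-away (discounting) effect.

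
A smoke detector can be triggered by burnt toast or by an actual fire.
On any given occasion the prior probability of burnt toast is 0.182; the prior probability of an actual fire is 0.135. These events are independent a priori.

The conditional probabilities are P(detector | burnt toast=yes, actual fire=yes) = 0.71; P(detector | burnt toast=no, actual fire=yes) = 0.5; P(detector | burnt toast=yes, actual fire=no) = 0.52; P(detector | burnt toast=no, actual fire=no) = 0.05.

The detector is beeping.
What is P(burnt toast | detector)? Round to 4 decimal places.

P(burnt toast | detector) ≈ 0.5229

P(detector) = 0.05·0.818·0.865 + 0.5·0.818·0.135 + 0.52·0.182·0.865 + 0.71·0.182·0.135 = 0.035379 + 0.055215 + 0.081864 + 0.017445 = 0.189903
The burnt toast-present share is 0.081864 + 0.017445 = 0.099309.
So P(burnt toast | detector) = 0.099309/0.189903 ≈ 0.5229.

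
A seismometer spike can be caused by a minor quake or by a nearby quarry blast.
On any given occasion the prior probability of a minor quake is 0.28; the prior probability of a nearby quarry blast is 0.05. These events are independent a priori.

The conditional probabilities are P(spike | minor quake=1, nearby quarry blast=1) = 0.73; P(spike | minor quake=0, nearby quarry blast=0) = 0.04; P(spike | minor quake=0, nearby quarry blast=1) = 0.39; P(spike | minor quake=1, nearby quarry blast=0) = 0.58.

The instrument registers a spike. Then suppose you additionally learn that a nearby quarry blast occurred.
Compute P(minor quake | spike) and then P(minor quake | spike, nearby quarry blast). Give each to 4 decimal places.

P(minor quake | spike) ≈ 0.7989; P(minor quake | spike, nearby quarry blast) ≈ 0.4213

Enumerate the 4 (minor quake, nearby quarry blast) configurations and weight by the priors:
  P(spike) = 0.04×0.72×0.95 + 0.39×0.72×0.05 + 0.58×0.28×0.95 + 0.73×0.28×0.05
        = 0.027360 + 0.014040 + 0.154280 + 0.010220 = 0.205900
Keeping only the minor quake-present terms gives 0.164500, so
  P(minor quake | spike) = 0.164500 / 0.205900 ≈ 0.7989

Now condition on the additional information:
Numerator (weight on configurations with minor quake): 0.73*0.28 = 0.204400
Normalizer over all consistent configurations: 0.39*0.72 + 0.73*0.28 = 0.485200
P(minor quake | spike, nearby quarry blast) = 0.204400/0.485200 ≈ 0.4213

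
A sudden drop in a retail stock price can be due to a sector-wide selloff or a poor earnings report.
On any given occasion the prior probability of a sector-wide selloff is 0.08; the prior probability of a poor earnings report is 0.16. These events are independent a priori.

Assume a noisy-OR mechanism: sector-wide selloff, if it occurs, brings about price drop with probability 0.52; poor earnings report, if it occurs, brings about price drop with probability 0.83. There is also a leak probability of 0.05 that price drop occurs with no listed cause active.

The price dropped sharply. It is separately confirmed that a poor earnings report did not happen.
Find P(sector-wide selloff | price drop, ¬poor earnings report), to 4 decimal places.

P(sector-wide selloff | price drop, ¬poor earnings report) ≈ 0.4861

Under noisy-OR, P(price drop | causes) = 1 − (1−0.05)·∏(1−qᵢ) over the active causes.
For the numerator, keep only sector-wide selloff=true terms: 0.544·0.08 = 0.043520
Denominator P(price drop | ¬poor earnings report): 0.05·0.92 + 0.544·0.08 = 0.089520
Posterior = 0.043520 / 0.089520 ≈ 0.4861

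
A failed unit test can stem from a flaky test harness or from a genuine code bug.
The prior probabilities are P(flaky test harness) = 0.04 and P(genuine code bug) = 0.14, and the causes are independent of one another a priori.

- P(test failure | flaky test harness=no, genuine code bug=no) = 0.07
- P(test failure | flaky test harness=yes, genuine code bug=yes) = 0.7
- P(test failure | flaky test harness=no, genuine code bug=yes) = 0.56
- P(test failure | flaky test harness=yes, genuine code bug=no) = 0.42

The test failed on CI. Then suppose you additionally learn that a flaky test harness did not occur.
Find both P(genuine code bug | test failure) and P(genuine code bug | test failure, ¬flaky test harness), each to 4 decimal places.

P(genuine code bug | test failure) ≈ 0.5229; P(genuine code bug | test failure, ¬flaky test harness) ≈ 0.5657

Numerator (weight on configurations with genuine code bug): 0.075264 + 0.003920 = 0.079184
Denominator P(test failure): 0.07·0.96·0.86 + 0.56·0.96·0.14 + 0.42·0.04·0.86 + 0.7·0.04·0.14 = 0.151424
P(genuine code bug | test failure) = 0.079184/0.151424 ≈ 0.5229

With the extra evidence:
P(test failure | ¬flaky test harness) = 0.07*0.86 + 0.56*0.14 = 0.060200 + 0.078400 = 0.138600
The genuine code bug-present share is 0.56*0.14 = 0.078400.
P(genuine code bug | test failure, ¬flaky test harness) = 0.078400 / 0.138600 ≈ 0.5657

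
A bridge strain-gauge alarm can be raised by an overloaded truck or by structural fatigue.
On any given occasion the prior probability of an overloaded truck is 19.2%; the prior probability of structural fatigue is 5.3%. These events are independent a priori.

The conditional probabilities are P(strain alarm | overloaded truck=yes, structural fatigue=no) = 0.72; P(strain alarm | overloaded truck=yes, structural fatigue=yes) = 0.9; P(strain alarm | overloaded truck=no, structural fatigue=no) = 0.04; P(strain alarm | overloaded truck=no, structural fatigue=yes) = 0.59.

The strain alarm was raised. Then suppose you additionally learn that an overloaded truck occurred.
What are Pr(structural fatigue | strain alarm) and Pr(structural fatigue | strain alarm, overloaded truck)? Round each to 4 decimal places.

Pr(structural fatigue | strain alarm) ≈ 0.1757; Pr(structural fatigue | strain alarm, overloaded truck) ≈ 0.0654

P(strain alarm) = 0.04*0.808*0.947 + 0.59*0.808*0.053 + 0.72*0.192*0.947 + 0.9*0.192*0.053 = 0.030607 + 0.025266 + 0.130913 + 0.009158 = 0.195944
The structural fatigue-present share is 0.025266 + 0.009158 = 0.034424.
Hence the posterior is 0.034424/0.195944 ≈ 0.1757.

Now condition on the additional information:
Sum P(strain alarm|·) weighted by the priors over both values of structural fatigue:
  P(strain alarm | overloaded truck) = 0.72×0.947 + 0.9×0.053
        = 0.681840 + 0.047700 = 0.729540
Configurations with structural fatigue contribute 0.047700, so
  P(structural fatigue | strain alarm, overloaded truck) = 0.047700 / 0.729540 ≈ 0.0654
— overloaded truck explains away the evidence for structural fatigue.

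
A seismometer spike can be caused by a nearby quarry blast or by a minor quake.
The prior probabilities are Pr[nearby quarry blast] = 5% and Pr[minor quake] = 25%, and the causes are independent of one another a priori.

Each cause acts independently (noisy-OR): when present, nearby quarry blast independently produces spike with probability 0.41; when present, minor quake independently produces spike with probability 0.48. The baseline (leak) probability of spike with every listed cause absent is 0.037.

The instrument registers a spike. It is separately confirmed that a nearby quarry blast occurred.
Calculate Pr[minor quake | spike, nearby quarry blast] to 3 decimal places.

Pr[minor quake | spike, nearby quarry blast] ≈ 0.352

Under noisy-OR, P(spike | causes) = 1 − (1−0.037)·∏(1−qᵢ) over the active causes.
Weight on minor quake=true, given the evidence: 0.704552·0.25 = 0.176138
Normalizer over all consistent configurations: 0.43183·0.75 + 0.704552·0.25 = 0.500011
Posterior = 0.176138 / 0.500011 ≈ 0.352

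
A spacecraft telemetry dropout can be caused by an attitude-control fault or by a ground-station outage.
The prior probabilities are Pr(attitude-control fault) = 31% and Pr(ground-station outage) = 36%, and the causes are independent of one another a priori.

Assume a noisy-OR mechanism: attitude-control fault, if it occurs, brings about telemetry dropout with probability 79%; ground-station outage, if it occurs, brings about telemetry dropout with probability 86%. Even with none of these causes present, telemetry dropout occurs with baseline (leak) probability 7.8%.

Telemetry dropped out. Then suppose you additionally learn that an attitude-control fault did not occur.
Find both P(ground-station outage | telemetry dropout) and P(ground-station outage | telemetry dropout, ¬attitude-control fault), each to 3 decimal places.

P(ground-station outage | telemetry dropout) ≈ 0.626; P(ground-station outage | telemetry dropout, ¬attitude-control fault) ≈ 0.863

Under noisy-OR, P(telemetry dropout | causes) = 1 − (1−0.078)·∏(1−qᵢ) over the active causes.
Sum P(telemetry dropout|·) weighted by the priors over the 4 (attitude-control fault, ground-station outage) configurations:
  P(telemetry dropout) = 0.078·0.69·0.64 + 0.87092·0.69·0.36 + 0.80638·0.31·0.64 + 0.972893·0.31·0.36
        = 0.034445 + 0.216337 + 0.159986 + 0.108575 = 0.519343
Keeping only the ground-station outage-present terms gives 0.324912, so
  P(ground-station outage | telemetry dropout) = 0.324912 / 0.519343 ≈ 0.626

With the extra evidence:
P(telemetry dropout | ¬attitude-control fault) = 0.078·0.64 + 0.87092·0.36 = 0.049920 + 0.313531 = 0.363451
Restricting to configurations with ground-station outage present: 0.87092·0.36 = 0.313531.
Hence the posterior is 0.313531/0.363451 ≈ 0.863.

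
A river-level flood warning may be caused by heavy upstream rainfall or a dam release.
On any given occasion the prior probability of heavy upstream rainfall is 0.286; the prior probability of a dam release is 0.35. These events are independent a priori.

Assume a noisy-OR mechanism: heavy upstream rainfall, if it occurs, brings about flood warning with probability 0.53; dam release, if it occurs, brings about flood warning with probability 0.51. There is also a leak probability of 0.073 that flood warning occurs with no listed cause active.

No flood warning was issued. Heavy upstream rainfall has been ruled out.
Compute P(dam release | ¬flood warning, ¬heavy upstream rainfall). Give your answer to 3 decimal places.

P(dam release | ¬flood warning, ¬heavy upstream rainfall) ≈ 0.209

Under noisy-OR, P(flood warning | causes) = 1 − (1−0.073)·∏(1−qᵢ) over the active causes.
Numerator (weight on configurations with dam release): 0.45423·0.35 = 0.158980
Denominator P(¬flood warning | ¬heavy upstream rainfall): 0.927·0.65 + 0.45423·0.35 = 0.761530
Posterior = 0.158980 / 0.761530 ≈ 0.209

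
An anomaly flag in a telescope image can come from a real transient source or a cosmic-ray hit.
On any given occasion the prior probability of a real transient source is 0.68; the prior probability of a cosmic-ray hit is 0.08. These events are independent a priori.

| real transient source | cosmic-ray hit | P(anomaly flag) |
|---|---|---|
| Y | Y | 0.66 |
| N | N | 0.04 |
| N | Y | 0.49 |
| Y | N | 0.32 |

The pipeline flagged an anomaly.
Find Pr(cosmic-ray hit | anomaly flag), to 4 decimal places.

P(anomaly flag) = 0.04·0.32·0.92 + 0.49·0.32·0.08 + 0.32·0.68·0.92 + 0.66·0.68·0.08 = 0.011776 + 0.012544 + 0.200192 + 0.035904 = 0.260416
Of this, 0.048448 comes from 0.012544 + 0.035904 (the cosmic-ray hit=true cases).
P(cosmic-ray hit | anomaly flag) = 0.048448 / 0.260416 ≈ 0.1860

Pr(cosmic-ray hit | anomaly flag) ≈ 0.1860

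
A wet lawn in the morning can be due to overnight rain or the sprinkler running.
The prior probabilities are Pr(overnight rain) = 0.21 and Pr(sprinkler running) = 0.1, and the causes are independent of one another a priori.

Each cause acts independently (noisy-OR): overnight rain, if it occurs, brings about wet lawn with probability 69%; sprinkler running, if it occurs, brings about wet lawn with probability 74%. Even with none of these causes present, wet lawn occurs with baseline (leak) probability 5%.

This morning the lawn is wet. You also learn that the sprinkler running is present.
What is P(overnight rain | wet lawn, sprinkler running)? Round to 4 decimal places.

Under noisy-OR, P(wet lawn | causes) = 1 − (1−0.05)·∏(1−qᵢ) over the active causes.
P(wet lawn | sprinkler running) = 0.753·0.79 + 0.92343·0.21 = 0.594870 + 0.193920 = 0.788790
Restricting to configurations with overnight rain present: 0.92343·0.21 = 0.193920.
P(overnight rain | wet lawn, sprinkler running) = 0.193920 / 0.788790 ≈ 0.2458

P(overnight rain | wet lawn, sprinkler running) ≈ 0.2458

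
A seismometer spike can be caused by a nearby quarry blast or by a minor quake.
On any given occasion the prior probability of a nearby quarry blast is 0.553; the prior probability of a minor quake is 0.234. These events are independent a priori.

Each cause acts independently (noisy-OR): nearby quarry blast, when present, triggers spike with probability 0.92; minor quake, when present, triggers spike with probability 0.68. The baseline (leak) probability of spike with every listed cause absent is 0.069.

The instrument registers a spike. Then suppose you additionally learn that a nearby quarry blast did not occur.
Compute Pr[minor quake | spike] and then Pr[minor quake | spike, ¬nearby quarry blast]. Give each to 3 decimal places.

Pr[minor quake | spike] ≈ 0.325; Pr[minor quake | spike, ¬nearby quarry blast] ≈ 0.757

Under noisy-OR, P(spike | causes) = 1 − (1−0.069)·∏(1−qᵢ) over the active causes.
Numerator (weight on configurations with minor quake): 0.073436 + 0.126318 = 0.199754
Normalizer over all consistent configurations: 0.069×0.447×0.766 + 0.70208×0.447×0.234 + 0.92552×0.553×0.766 + 0.976166×0.553×0.234 = 0.615428
P(minor quake | spike) = 0.199754/0.615428 ≈ 0.325

Now condition on the additional information:
For the numerator, keep only minor quake=true terms: 0.70208·0.234 = 0.164287
Denominator P(spike | ¬nearby quarry blast): 0.069·0.766 + 0.70208·0.234 = 0.217141
Posterior = 0.164287 / 0.217141 ≈ 0.757
With nearby quarry blast excluded, minor quake must carry more of the explanatory weight for the spike.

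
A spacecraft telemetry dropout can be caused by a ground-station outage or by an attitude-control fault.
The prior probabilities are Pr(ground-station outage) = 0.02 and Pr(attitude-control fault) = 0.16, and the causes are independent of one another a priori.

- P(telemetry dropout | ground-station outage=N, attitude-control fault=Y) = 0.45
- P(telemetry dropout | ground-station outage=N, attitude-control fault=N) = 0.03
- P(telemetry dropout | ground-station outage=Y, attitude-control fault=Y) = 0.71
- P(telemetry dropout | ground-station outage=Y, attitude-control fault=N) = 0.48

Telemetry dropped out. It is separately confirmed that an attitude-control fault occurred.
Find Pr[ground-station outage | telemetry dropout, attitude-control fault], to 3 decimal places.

P(telemetry dropout | attitude-control fault) = 0.45×0.98 + 0.71×0.02 = 0.441000 + 0.014200 = 0.455200
Restricting to configurations with ground-station outage present: 0.71×0.02 = 0.014200.
So P(ground-station outage | telemetry dropout, attitude-control fault) = 0.014200/0.455200 ≈ 0.031.

Pr[ground-station outage | telemetry dropout, attitude-control fault] ≈ 0.031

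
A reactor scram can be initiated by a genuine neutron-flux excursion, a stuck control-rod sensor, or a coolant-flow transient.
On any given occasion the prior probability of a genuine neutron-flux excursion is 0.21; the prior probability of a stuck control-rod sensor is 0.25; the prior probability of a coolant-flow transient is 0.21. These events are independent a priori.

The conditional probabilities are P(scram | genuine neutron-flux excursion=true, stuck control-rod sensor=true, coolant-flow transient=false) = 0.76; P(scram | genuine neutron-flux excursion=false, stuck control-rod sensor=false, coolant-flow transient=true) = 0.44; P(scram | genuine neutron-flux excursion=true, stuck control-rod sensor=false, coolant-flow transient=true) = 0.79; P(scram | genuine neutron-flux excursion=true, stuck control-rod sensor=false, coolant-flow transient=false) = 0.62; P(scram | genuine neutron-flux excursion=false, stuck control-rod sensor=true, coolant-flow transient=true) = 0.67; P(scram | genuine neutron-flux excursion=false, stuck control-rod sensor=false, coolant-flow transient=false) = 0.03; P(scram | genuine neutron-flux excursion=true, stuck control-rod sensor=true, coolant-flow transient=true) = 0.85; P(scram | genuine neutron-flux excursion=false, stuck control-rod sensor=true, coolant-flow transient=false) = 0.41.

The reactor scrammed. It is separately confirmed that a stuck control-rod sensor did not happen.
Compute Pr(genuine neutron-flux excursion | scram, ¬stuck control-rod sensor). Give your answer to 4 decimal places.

Pr(genuine neutron-flux excursion | scram, ¬stuck control-rod sensor) ≈ 0.6002

P(scram | ¬stuck control-rod sensor) = 0.03*0.79*0.79 + 0.44*0.79*0.21 + 0.62*0.21*0.79 + 0.79*0.21*0.21 = 0.018723 + 0.072996 + 0.102858 + 0.034839 = 0.229416
Restricting to configurations with genuine neutron-flux excursion present: 0.102858 + 0.034839 = 0.137697.
Hence the posterior is 0.137697/0.229416 ≈ 0.6002.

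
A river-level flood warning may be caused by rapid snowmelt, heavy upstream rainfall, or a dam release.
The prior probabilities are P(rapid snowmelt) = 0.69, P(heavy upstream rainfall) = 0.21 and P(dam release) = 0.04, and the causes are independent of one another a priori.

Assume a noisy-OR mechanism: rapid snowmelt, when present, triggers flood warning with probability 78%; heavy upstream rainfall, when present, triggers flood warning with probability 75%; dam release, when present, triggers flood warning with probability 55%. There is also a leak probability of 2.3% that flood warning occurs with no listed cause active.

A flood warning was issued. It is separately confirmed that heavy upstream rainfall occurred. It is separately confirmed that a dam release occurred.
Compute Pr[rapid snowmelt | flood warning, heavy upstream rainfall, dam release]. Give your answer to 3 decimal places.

Pr[rapid snowmelt | flood warning, heavy upstream rainfall, dam release] ≈ 0.709

Under noisy-OR, P(flood warning | causes) = 1 − (1−0.023)·∏(1−qᵢ) over the active causes.
Enumerate both values of rapid snowmelt and weight by the priors:
  P(flood warning | heavy upstream rainfall, dam release) = 0.890088*0.31 + 0.975819*0.69
        = 0.275927 + 0.673315 = 0.949242
Keeping only the rapid snowmelt-present terms gives 0.673315, so
  P(rapid snowmelt | flood warning, heavy upstream rainfall, dam release) = 0.673315 / 0.949242 ≈ 0.709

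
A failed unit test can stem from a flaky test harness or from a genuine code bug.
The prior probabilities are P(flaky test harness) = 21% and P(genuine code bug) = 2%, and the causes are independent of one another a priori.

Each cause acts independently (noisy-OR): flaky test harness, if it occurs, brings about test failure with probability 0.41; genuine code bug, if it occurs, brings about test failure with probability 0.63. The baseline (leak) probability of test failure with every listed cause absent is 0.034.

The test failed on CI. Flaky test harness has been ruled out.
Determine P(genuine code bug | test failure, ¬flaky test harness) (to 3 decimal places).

Under noisy-OR, P(test failure | causes) = 1 − (1−0.034)·∏(1−qᵢ) over the active causes.
Sum P(test failure|·) weighted by the priors over both values of genuine code bug:
  P(test failure | ¬flaky test harness) = 0.034·0.98 + 0.64258·0.02
        = 0.033320 + 0.012852 = 0.046172
Keeping only the genuine code bug-present terms gives 0.012852, so
  P(genuine code bug | test failure, ¬flaky test harness) = 0.012852 / 0.046172 ≈ 0.278

P(genuine code bug | test failure, ¬flaky test harness) ≈ 0.278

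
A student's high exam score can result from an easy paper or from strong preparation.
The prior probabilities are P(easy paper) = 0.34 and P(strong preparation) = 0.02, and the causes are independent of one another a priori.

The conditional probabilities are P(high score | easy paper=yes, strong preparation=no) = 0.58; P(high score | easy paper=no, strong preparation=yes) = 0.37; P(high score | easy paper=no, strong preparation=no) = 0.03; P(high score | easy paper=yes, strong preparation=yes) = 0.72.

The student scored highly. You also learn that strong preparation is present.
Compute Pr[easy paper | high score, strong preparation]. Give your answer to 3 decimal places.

Pr[easy paper | high score, strong preparation] ≈ 0.501

P(high score | strong preparation) = 0.37·0.66 + 0.72·0.34 = 0.244200 + 0.244800 = 0.489000
Of this, 0.244800 comes from 0.72·0.34 (the easy paper=true cases).
Hence the posterior is 0.244800/0.489000 ≈ 0.501.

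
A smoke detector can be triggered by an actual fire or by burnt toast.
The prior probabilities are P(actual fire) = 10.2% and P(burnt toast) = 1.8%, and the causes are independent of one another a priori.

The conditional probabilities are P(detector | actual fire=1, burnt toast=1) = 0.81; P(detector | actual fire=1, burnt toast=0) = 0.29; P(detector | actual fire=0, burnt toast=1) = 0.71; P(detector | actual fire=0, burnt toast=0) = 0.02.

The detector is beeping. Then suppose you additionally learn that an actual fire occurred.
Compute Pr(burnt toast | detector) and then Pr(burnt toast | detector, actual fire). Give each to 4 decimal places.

Enumerate the 4 (actual fire, burnt toast) configurations and weight by the priors:
  P(detector) = 0.02·0.898·0.982 + 0.71·0.898·0.018 + 0.29·0.102·0.982 + 0.81·0.102·0.018
        = 0.017637 + 0.011476 + 0.029048 + 0.001487 = 0.059648
Configurations with burnt toast contribute 0.012963, so
  P(burnt toast | detector) = 0.012963 / 0.059648 ≈ 0.2173

Now condition on the additional information:
For the numerator, keep only burnt toast=true terms: 0.81×0.018 = 0.014580
Normalizer over all consistent configurations: 0.29×0.982 + 0.81×0.018 = 0.299360
Posterior = 0.014580 / 0.299360 ≈ 0.0487
The drop from 0.2173 to 0.0487 is the explaining-away (discounting) effect.

Pr(burnt toast | detector) ≈ 0.2173; Pr(burnt toast | detector, actual fire) ≈ 0.0487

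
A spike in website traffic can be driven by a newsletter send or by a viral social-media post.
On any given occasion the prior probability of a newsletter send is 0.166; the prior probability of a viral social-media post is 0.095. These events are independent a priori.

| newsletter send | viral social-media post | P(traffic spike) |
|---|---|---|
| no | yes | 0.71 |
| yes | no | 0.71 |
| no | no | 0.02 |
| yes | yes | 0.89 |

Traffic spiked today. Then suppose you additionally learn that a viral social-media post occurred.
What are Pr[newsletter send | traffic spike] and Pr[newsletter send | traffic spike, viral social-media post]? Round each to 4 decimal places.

Pr[newsletter send | traffic spike] ≈ 0.6285; Pr[newsletter send | traffic spike, viral social-media post] ≈ 0.1997

Sum P(traffic spike|·) weighted by the priors over the 4 (newsletter send, viral social-media post) configurations:
  P(traffic spike) = 0.02×0.834×0.905 + 0.71×0.834×0.095 + 0.71×0.166×0.905 + 0.89×0.166×0.095
        = 0.015095 + 0.056253 + 0.106663 + 0.014035 = 0.192046
The terms with newsletter send present sum to 0.120698, so
  P(newsletter send | traffic spike) = 0.120698 / 0.192046 ≈ 0.6285

With the extra evidence:
Numerator (weight on configurations with newsletter send): 0.89·0.166 = 0.147740
The normalizing constant is 0.71·0.834 + 0.89·0.166 = 0.739880
P(newsletter send | traffic spike, viral social-media post) = 0.147740/0.739880 ≈ 0.1997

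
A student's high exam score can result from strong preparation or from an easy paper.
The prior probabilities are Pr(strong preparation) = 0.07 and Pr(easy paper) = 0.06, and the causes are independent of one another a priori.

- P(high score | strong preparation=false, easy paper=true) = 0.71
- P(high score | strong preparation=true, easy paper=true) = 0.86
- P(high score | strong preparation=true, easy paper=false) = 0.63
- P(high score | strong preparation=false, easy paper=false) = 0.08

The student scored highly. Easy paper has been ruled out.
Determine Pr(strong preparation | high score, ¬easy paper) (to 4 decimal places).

Pr(strong preparation | high score, ¬easy paper) ≈ 0.3722

Weight on strong preparation=true, given the evidence: 0.63×0.07 = 0.044100
Normalizer over all consistent configurations: 0.08×0.93 + 0.63×0.07 = 0.118500
Posterior = 0.044100 / 0.118500 ≈ 0.3722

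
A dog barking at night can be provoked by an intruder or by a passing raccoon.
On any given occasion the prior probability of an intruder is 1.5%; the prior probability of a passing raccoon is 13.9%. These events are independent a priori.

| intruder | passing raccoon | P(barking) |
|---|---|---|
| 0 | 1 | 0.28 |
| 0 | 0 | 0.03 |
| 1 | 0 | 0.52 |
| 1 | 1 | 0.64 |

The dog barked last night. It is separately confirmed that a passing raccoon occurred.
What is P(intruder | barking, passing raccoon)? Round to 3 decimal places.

P(intruder | barking, passing raccoon) ≈ 0.034

By total probability over both values of intruder:
  P(barking | passing raccoon) = 0.28·0.985 + 0.64·0.015
        = 0.275800 + 0.009600 = 0.285400
The terms with intruder present sum to 0.009600, so
  P(intruder | barking, passing raccoon) = 0.009600 / 0.285400 ≈ 0.034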